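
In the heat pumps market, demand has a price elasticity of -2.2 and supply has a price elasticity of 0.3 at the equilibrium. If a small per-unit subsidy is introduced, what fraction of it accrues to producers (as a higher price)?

Producer share = 0.88

For a small subsidy around the equilibrium, the benefit split depends on the relative slopes, which at a point are proportional to the elasticities.
Buyer share = εs/(εs + |εd|) = 0.3/(0.3 + 2.2) = 0.12; seller share = |εd|/(εs + |εd|) = 0.88.
So producers capture 0.88 of the subsidy.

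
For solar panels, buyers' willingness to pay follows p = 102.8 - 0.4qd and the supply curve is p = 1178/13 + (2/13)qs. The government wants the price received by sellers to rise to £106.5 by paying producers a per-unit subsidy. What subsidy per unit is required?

At a seller price of 106.5, quantity supplied is -589 + 6.5·106.5 = 103.25.
Buyers absorb 103.25 only when they pay pb = 102.8 − 0.4·103.25 = 61.5.
s = ps − pb = 106.5 − 61.5 = 45.

Required subsidy s = £45 per unit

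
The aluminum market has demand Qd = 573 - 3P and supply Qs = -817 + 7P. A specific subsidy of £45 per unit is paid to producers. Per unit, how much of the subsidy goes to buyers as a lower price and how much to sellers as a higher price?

Pre-subsidy: 573 - 3P = -817 + 7P gives P* = 139, Q* = 156.
With the subsidy, sellers receive Ps = Pb + 45 for each unit, where Pb is the price buyers pay.
Supply in terms of Pb becomes Qs = -817 + 7(Pb + 45) = -502 + 7Pb. Setting this equal to demand: 573 - 3Pb = -502 + 7Pb, so Pb = 107.5.
Sellers receive Ps = 107.5 + 45 = 152.5; Q' = 573 − 3·107.5 = 250.5.
Buyers' price falls by P* − Pb = 139 − 107.5 = 31.5; sellers' price rises by Ps − P* = 152.5 − 139 = 13.5.

Buyers gain £31.5 per unit; sellers gain £13.5 per unit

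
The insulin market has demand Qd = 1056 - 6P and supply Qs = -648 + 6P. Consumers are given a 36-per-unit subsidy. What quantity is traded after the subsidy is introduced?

Pre-subsidy: 1056 - 6P = -648 + 6P gives P* = 142, Q* = 204.
With the rebate, buyers effectively pay Pb = Ps − 36, where Ps is the price sellers receive.
Demand in terms of Ps becomes Qd = 1056 − 6(Ps − 36) = 1272 - 6Ps. Setting this equal to supply: 1272 - 6Ps = -648 + 6Ps, so Ps = 160.
Buyers pay Pb = 160 − 36 = 124; Q' = -648 + 6·160 = 312.

Q' = 312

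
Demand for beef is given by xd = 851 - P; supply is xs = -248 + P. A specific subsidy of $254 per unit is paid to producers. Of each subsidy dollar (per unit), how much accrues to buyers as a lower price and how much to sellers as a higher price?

Pre-subsidy: 851 - P = -248 + P gives P* = 549.5, x* = 301.5.
With the subsidy, sellers receive Ps = Pb + 254 for each unit, where Pb is the price buyers pay.
Supply in terms of Pb becomes xs = -248 + 1(Pb + 254) = 6 + Pb. Setting this equal to demand: 851 - Pb = 6 + Pb, so Pb = 422.5.
Sellers receive Ps = 422.5 + 254 = 676.5; x' = 851 − 1·422.5 = 428.5.
Buyers' price falls by P* − Pb = 549.5 − 422.5 = 127; sellers' price rises by Ps − P* = 676.5 − 549.5 = 127.

Buyers gain $127 per unit; sellers gain $127 per unit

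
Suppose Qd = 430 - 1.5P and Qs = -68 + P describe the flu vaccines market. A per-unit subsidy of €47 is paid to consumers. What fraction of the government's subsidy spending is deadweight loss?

Pre-subsidy: 430 - 1.5P = -68 + P gives P* = 199.2, Q* = 131.2.
With the rebate, buyers effectively pay Pb = Ps − 47, where Ps is the price sellers receive.
Demand in terms of Ps becomes Qd = 430 − 1.5(Ps − 47) = 500.5 - 1.5Ps. Setting this equal to supply: 500.5 - 1.5Ps = -68 + Ps, so Ps = 227.4.
Buyers pay Pb = 227.4 − 47 = 180.4; Q' = -68 + 1·227.4 = 159.4.
ΔCS = ½(131.2 + 159.4)(199.2 − 180.4) = 2731.64; ΔPS = ½(131.2 + 159.4)(227.4 − 199.2) = 4097.46.
Government spending = 47 × 159.4 = 7491.8.
DWL = ½ × 47 × (159.4 − 131.2) = 662.7; fraction = 662.7 / 7491.8 = 141/1594.

DWL / government spending = 141/1594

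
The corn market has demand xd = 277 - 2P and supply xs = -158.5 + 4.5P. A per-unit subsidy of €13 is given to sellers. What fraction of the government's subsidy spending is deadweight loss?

DWL / government spending = 9/161

Pre-subsidy: 277 - 2P = -158.5 + 4.5P gives P* = 67, x* = 143.
With the subsidy, sellers receive Ps = Pb + 13 for each unit, where Pb is the price buyers pay.
Supply in terms of Pb becomes xs = -158.5 + 4.5(Pb + 13) = -100 + 4.5Pb. Setting this equal to demand: 277 - 2Pb = -100 + 4.5Pb, so Pb = 58.
Sellers receive Ps = 58 + 13 = 71; x' = 277 − 2·58 = 161.
ΔCS = ½(143 + 161)(67 − 58) = 1368; ΔPS = ½(143 + 161)(71 − 67) = 608.
Government spending = 13 × 161 = 2093.
DWL = ½ × 13 × (161 − 143) = 117; fraction = 117 / 2093 = 9/161.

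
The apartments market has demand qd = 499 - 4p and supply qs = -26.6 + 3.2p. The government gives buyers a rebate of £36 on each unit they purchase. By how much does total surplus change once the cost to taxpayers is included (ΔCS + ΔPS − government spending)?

Net change in total surplus = -£1152

Pre-subsidy: 499 - 4p = -26.6 + 3.2p gives p* = 73, q* = 207.
With the rebate, buyers effectively pay pb = ps − 36, where ps is the price sellers receive.
Demand in terms of ps becomes qd = 499 − 4(ps − 36) = 643 - 4ps. Setting this equal to supply: 643 - 4ps = -26.6 + 3.2ps, so ps = 93.
Buyers pay pb = 93 − 36 = 57; q' = -26.6 + 3.2·93 = 271.
ΔCS = ½(207 + 271)(73 − 57) = 3824; ΔPS = ½(207 + 271)(93 − 73) = 4780.
Government spending = 36 × 271 = 9756.
Net change = 3824 + 4780 − 9756 = -1152. The loss equals the DWL triangle ½·36·64.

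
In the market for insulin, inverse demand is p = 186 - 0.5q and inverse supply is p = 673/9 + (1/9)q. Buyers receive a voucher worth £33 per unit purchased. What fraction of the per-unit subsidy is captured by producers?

Producer share = 2/11

Pre-subsidy: 186 - 0.5q = 673/9 + (1/9)q gives q* = 182 and p* = 95.
With the rebate, buyers effectively pay pb = ps − 33, where ps is the price sellers receive.
On the curves, pb = 186 - 0.5q and ps = 673/9 + (1/9)q; the wedge ps − pb = 33 gives 673/9 + (1/9)q − (186 - 0.5q) = 33, so q' = 236.
Then pb = 186 − 0.5·236 = 68 and ps = 673/9 + (1/9)·236 = 101.
Buyers' price falls by p* − pb = 95 − 68 = 27; sellers' price rises by ps − p* = 101 − 95 = 6.
So producers capture 6/33 = 2/11 of each unit of subsidy.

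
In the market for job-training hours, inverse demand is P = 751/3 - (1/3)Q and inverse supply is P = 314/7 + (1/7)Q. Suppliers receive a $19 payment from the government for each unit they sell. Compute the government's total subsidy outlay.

Pre-subsidy: 751/3 - (1/3)Q = 314/7 + (1/7)Q gives Q* = 431.5 and P* = 106.5.
With the subsidy, sellers receive Ps = Pb + 19 for each unit, where Pb is the price buyers pay.
On the curves, Pb = 751/3 - (1/3)Q and Ps = 314/7 + (1/7)Q; the wedge Ps − Pb = 19 gives 314/7 + (1/7)Q − (751/3 - (1/3)Q) = 19, so Q' = 471.4.
Then Pb = 751/3 − (1/3)·471.4 = 93.2 and Ps = 314/7 + (1/7)·471.4 = 112.2.
Government outlay = subsidy × quantity = 19 × 471.4 = 8956.6.

Government cost = $8956.6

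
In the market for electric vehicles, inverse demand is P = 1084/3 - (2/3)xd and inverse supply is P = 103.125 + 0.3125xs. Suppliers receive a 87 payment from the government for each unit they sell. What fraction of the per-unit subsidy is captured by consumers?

Consumer share = 32/47

Pre-subsidy: 1084/3 - (2/3)x = 103.125 + 0.3125x gives x* = 12394/47 and P* = 8720/47.
With the subsidy, sellers receive Ps = Pb + 87 for each unit, where Pb is the price buyers pay.
On the curves, Pb = 1084/3 - (2/3)x and Ps = 103.125 + 0.3125x; the wedge Ps − Pb = 87 gives 103.125 + 0.3125x − (1084/3 - (2/3)x) = 87, so x' = 16570/47.
Then Pb = 1084/3 − (2/3)·(16570/47) = 5936/47 and Ps = 103.125 + 0.3125·(16570/47) = 10025/47.
Buyers' price falls by P* − Pb = 8720/47 − 5936/47 = 2784/47; sellers' price rises by Ps − P* = 10025/47 − 8720/47 = 1305/47.
So consumers capture (2784/47)/87 = 32/47 of each unit of subsidy.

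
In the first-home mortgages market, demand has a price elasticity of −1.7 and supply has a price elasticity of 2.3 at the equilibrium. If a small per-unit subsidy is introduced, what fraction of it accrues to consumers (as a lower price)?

Consumer share = 0.575

For a small subsidy around the equilibrium, the benefit split depends on the relative slopes, which at a point are proportional to the elasticities.
Buyer share = εs/(εs + |εd|) = 2.3/(2.3 + 1.7) = 0.575; seller share = |εd|/(εs + |εd|) = 0.425.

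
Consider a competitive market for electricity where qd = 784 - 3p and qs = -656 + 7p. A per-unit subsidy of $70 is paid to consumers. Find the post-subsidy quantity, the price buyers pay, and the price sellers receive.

Pre-subsidy: 784 - 3p = -656 + 7p gives p* = 144, q* = 352.
With the rebate, buyers effectively pay pb = ps − 70, where ps is the price sellers receive.
Demand in terms of ps becomes qd = 784 − 3(ps − 70) = 994 - 3ps. Setting this equal to supply: 994 - 3ps = -656 + 7ps, so ps = 165.
Buyers pay pb = 165 − 70 = 95; q' = -656 + 7·165 = 499.

q' = 499; buyers pay $95; sellers receive $165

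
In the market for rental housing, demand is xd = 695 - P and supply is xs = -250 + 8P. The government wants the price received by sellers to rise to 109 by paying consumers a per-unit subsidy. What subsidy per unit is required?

At a seller price of 109, quantity supplied is -250 + 8·109 = 622.
Buyers absorb 622 only when they pay Pb with 695 − 1·Pb = 622, i.e. Pb = 73.
s = Ps − Pb = 109 − 73 = 36.

Required subsidy s = 36 per unit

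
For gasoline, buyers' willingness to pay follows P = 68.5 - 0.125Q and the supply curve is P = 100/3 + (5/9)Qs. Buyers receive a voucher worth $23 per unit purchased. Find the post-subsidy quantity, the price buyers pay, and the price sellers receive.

Q' = 4188/49; buyers pay 2833/49; sellers receive 3960/49

Pre-subsidy: 68.5 - 0.125Q = 100/3 + (5/9)Q gives Q* = 2532/49 and P* = 3040/49.
With the rebate, buyers effectively pay Pb = Ps − 23, where Ps is the price sellers receive.
On the curves, Pb = 68.5 - 0.125Q and Ps = 100/3 + (5/9)Q; the wedge Ps − Pb = 23 gives 100/3 + (5/9)Q − (68.5 - 0.125Q) = 23, so Q' = 4188/49.
Then Pb = 68.5 − 0.125·(4188/49) = 2833/49 and Ps = 100/3 + (5/9)·(4188/49) = 3960/49.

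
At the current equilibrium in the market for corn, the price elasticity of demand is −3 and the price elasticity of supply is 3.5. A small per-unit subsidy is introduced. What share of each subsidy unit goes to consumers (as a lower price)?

Consumer share = 7/13

For a small subsidy around the equilibrium, the benefit split depends on the relative slopes, which at a point are proportional to the elasticities.
Buyer share = εs/(εs + |εd|) = 3.5/(3.5 + 3) = 7/13; seller share = |εd|/(εs + |εd|) = 6/13.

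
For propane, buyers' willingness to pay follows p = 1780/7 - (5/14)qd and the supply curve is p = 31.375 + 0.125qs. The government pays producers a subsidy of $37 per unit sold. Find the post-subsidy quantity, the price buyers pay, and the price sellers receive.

Pre-subsidy: 1780/7 - (5/14)q = 31.375 + 0.125q gives q* = 1387/3 and p* = 535/6.
With the subsidy, sellers receive ps = pb + 37 for each unit, where pb is the price buyers pay.
On the curves, pb = 1780/7 - (5/14)q and ps = 31.375 + 0.125q; the wedge ps − pb = 37 gives 31.375 + 0.125q − (1780/7 - (5/14)q) = 37, so q' = 14555/27.
Then pb = 1780/7 − (5/14)·(14555/27) = 3335/54 and ps = 31.375 + 0.125·(14555/27) = 5333/54.

q' = 14555/27; buyers pay 3335/54; sellers receive 5333/54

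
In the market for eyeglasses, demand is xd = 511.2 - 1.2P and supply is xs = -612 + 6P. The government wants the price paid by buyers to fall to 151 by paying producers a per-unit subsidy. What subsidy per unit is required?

At a buyer price of 151, quantity demanded is 511.2 − 1.2·151 = 330.
Sellers supply 330 only when they receive Ps with -612 + 6·Ps = 330, i.e. Ps = 157.
s = Ps − Pb = 157 − 151 = 6.

Required subsidy s = 6 per unit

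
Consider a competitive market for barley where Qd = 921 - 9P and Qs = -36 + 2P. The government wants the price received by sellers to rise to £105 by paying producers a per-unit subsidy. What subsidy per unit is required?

Required subsidy s = £22 per unit

At a seller price of 105, quantity supplied is -36 + 2·105 = 174.
Buyers absorb 174 only when they pay Pb with 921 − 9·Pb = 174, i.e. Pb = 83.
s = Ps − Pb = 105 − 83 = 22.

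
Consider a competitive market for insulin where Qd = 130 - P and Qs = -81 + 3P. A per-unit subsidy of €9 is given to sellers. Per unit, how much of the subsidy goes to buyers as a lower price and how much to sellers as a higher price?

Pre-subsidy: 130 - P = -81 + 3P gives P* = 52.75, Q* = 77.25.
With the subsidy, sellers receive Ps = Pb + 9 for each unit, where Pb is the price buyers pay.
Supply in terms of Pb becomes Qs = -81 + 3(Pb + 9) = -54 + 3Pb. Setting this equal to demand: 130 - Pb = -54 + 3Pb, so Pb = 46.
Sellers receive Ps = 46 + 9 = 55; Q' = 130 − 1·46 = 84.
Buyers' price falls by P* − Pb = 52.75 − 46 = 6.75; sellers' price rises by Ps − P* = 55 − 52.75 = 2.25.

Buyers gain €6.75 per unit; sellers gain €2.25 per unit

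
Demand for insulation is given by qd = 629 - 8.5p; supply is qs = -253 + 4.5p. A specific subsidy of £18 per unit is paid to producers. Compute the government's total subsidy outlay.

Pre-subsidy: 629 - 8.5p = -253 + 4.5p gives p* = 882/13, q* = 680/13.
With the subsidy, sellers receive ps = pb + 18 for each unit, where pb is the price buyers pay.
Supply in terms of pb becomes qs = -253 + 4.5(pb + 18) = -172 + 4.5pb. Setting this equal to demand: 629 - 8.5pb = -172 + 4.5pb, so pb = 801/13.
Sellers receive ps = 801/13 + 18 = 1035/13; q' = 629 − 8.5·(801/13) = 2737/26.
Government outlay = subsidy × quantity = 18 × 2737/26 = 24633/13.

Government cost = 24633/13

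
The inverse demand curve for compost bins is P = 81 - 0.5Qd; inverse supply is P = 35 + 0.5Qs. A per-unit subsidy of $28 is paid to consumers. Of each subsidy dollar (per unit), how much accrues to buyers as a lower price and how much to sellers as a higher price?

Buyers gain $14 per unit; sellers gain $14 per unit

Pre-subsidy: 81 - 0.5Q = 35 + 0.5Q gives Q* = 46 and P* = 58.
With the rebate, buyers effectively pay Pb = Ps − 28, where Ps is the price sellers receive.
On the curves, Pb = 81 - 0.5Q and Ps = 35 + 0.5Q; the wedge Ps − Pb = 28 gives 35 + 0.5Q − (81 - 0.5Q) = 28, so Q' = 74.
Then Pb = 81 − 0.5·74 = 44 and Ps = 35 + 0.5·74 = 72.
Buyers' price falls by P* − Pb = 58 − 44 = 14; sellers' price rises by Ps − P* = 72 − 58 = 14.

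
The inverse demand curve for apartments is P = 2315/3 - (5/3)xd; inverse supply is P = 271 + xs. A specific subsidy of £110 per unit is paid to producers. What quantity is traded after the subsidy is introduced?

x' = 229

Pre-subsidy: 2315/3 - (5/3)x = 271 + x gives x* = 187.75 and P* = 458.75.
With the subsidy, sellers receive Ps = Pb + 110 for each unit, where Pb is the price buyers pay.
On the curves, Pb = 2315/3 - (5/3)x and Ps = 271 + x; the wedge Ps − Pb = 110 gives 271 + x − (2315/3 - (5/3)x) = 110, so x' = 229.
Then Pb = 2315/3 − (5/3)·229 = 390 and Ps = 271 + 1·229 = 500.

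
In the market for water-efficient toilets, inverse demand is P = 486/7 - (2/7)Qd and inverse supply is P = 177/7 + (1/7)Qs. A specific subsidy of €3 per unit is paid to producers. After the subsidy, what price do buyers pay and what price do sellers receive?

Pre-subsidy: 486/7 - (2/7)Q = 177/7 + (1/7)Q gives Q* = 103 and P* = 40.
With the subsidy, sellers receive Ps = Pb + 3 for each unit, where Pb is the price buyers pay.
On the curves, Pb = 486/7 - (2/7)Q and Ps = 177/7 + (1/7)Q; the wedge Ps − Pb = 3 gives 177/7 + (1/7)Q − (486/7 - (2/7)Q) = 3, so Q' = 110.
Then Pb = 486/7 − (2/7)·110 = 38 and Ps = 177/7 + (1/7)·110 = 41.

Buyers pay €38; sellers receive €41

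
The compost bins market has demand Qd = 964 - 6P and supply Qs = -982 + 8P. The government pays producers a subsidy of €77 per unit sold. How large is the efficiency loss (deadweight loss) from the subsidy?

Deadweight loss = €10164

Pre-subsidy: 964 - 6P = -982 + 8P gives P* = 139, Q* = 130.
With the subsidy, sellers receive Ps = Pb + 77 for each unit, where Pb is the price buyers pay.
Supply in terms of Pb becomes Qs = -982 + 8(Pb + 77) = -366 + 8Pb. Setting this equal to demand: 964 - 6Pb = -366 + 8Pb, so Pb = 95.
Sellers receive Ps = 95 + 77 = 172; Q' = 964 − 6·95 = 394.
The subsidy expands output by 394 − 130 = 264 past the efficient level; on those units the gap between marginal cost and willingness to pay runs from 0 up to 77.
DWL = ½ × 77 × 264 = 10164.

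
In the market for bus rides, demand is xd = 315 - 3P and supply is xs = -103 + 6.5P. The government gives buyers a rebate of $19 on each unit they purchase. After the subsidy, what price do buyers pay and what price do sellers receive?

Pre-subsidy: 315 - 3P = -103 + 6.5P gives P* = 44, x* = 183.
With the rebate, buyers effectively pay Pb = Ps − 19, where Ps is the price sellers receive.
Demand in terms of Ps becomes xd = 315 − 3(Ps − 19) = 372 - 3Ps. Setting this equal to supply: 372 - 3Ps = -103 + 6.5Ps, so Ps = 50.
Buyers pay Pb = 50 − 19 = 31; x' = -103 + 6.5·50 = 222.

Buyers pay $31; sellers receive $50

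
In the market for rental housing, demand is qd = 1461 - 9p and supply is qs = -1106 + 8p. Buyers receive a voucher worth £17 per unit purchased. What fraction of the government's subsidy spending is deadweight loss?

DWL / government spending = 6/29

Pre-subsidy: 1461 - 9p = -1106 + 8p gives p* = 151, q* = 102.
With the rebate, buyers effectively pay pb = ps − 17, where ps is the price sellers receive.
Demand in terms of ps becomes qd = 1461 − 9(ps − 17) = 1614 - 9ps. Setting this equal to supply: 1614 - 9ps = -1106 + 8ps, so ps = 160.
Buyers pay pb = 160 − 17 = 143; q' = -1106 + 8·160 = 174.
ΔCS = ½(102 + 174)(151 − 143) = 1104; ΔPS = ½(102 + 174)(160 − 151) = 1242.
Government spending = 17 × 174 = 2958.
DWL = ½ × 17 × (174 − 102) = 612; fraction = 612 / 2958 = 6/29.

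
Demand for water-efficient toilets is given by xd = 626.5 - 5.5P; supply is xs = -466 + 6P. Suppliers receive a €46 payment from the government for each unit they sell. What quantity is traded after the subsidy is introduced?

Pre-subsidy: 626.5 - 5.5P = -466 + 6P gives P* = 95, x* = 104.
With the subsidy, sellers receive Ps = Pb + 46 for each unit, where Pb is the price buyers pay.
Supply in terms of Pb becomes xs = -466 + 6(Pb + 46) = -190 + 6Pb. Setting this equal to demand: 626.5 - 5.5Pb = -190 + 6Pb, so Pb = 71.
Sellers receive Ps = 71 + 46 = 117; x' = 626.5 − 5.5·71 = 236.

x' = 236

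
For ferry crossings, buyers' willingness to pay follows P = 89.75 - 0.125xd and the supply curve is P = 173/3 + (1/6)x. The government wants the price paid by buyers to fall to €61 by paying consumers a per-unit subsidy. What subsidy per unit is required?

At a buyer price of 61, quantity demanded is 718 − 8·61 = 230.
Sellers supply 230 only when they receive Ps = 173/3 + (1/6)·230 = 96.
s = Ps − Pb = 96 − 61 = 35.

Required subsidy s = €35 per unit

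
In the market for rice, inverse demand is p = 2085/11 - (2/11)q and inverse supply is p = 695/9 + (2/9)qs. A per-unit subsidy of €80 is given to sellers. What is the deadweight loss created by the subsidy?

Pre-subsidy: 2085/11 - (2/11)q = 695/9 + (2/9)q gives q* = 278 and p* = 139.
With the subsidy, sellers receive ps = pb + 80 for each unit, where pb is the price buyers pay.
On the curves, pb = 2085/11 - (2/11)q and ps = 695/9 + (2/9)q; the wedge ps − pb = 80 gives 695/9 + (2/9)q − (2085/11 - (2/11)q) = 80, so q' = 476.
Then pb = 2085/11 − (2/11)·476 = 103 and ps = 695/9 + (2/9)·476 = 183.
The subsidy expands output by 476 − 278 = 198 past the efficient level; on those units the gap between marginal cost and willingness to pay runs from 0 up to 80.
DWL = ½ × 80 × 198 = 7920.

Deadweight loss = €7920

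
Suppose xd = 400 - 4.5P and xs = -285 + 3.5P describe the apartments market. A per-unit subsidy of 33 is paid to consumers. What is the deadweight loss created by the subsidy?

Deadweight loss = 1071.984375

Pre-subsidy: 400 - 4.5P = -285 + 3.5P gives P* = 85.625, x* = 14.6875.
With the rebate, buyers effectively pay Pb = Ps − 33, where Ps is the price sellers receive.
Demand in terms of Ps becomes xd = 400 − 4.5(Ps − 33) = 548.5 - 4.5Ps. Setting this equal to supply: 548.5 - 4.5Ps = -285 + 3.5Ps, so Ps = 104.1875.
Buyers pay Pb = 104.1875 − 33 = 71.1875; x' = -285 + 3.5·104.1875 = 79.65625.
The subsidy expands output by 79.65625 − 14.6875 = 64.96875 past the efficient level; on those units the gap between marginal cost and willingness to pay runs from 0 up to 33.
DWL = ½ × 33 × 64.96875 = 1071.984375.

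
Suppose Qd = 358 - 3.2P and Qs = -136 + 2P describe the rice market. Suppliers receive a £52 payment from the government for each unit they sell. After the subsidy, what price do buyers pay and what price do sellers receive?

Pre-subsidy: 358 - 3.2P = -136 + 2P gives P* = 95, Q* = 54.
With the subsidy, sellers receive Ps = Pb + 52 for each unit, where Pb is the price buyers pay.
Supply in terms of Pb becomes Qs = -136 + 2(Pb + 52) = -32 + 2Pb. Setting this equal to demand: 358 - 3.2Pb = -32 + 2Pb, so Pb = 75.
Sellers receive Ps = 75 + 52 = 127; Q' = 358 − 3.2·75 = 118.

Buyers pay £75; sellers receive £127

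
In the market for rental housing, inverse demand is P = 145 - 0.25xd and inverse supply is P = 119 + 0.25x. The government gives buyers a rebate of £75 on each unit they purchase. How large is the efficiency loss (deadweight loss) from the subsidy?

Deadweight loss = £5625

Pre-subsidy: 145 - 0.25x = 119 + 0.25x gives x* = 52 and P* = 132.
With the rebate, buyers effectively pay Pb = Ps − 75, where Ps is the price sellers receive.
On the curves, Pb = 145 - 0.25x and Ps = 119 + 0.25x; the wedge Ps − Pb = 75 gives 119 + 0.25x − (145 - 0.25x) = 75, so x' = 202.
Then Pb = 145 − 0.25·202 = 94.5 and Ps = 119 + 0.25·202 = 169.5.
The subsidy expands output by 202 − 52 = 150 past the efficient level; on those units the gap between marginal cost and willingness to pay runs from 0 up to 75.
DWL = ½ × 75 × 150 = 5625.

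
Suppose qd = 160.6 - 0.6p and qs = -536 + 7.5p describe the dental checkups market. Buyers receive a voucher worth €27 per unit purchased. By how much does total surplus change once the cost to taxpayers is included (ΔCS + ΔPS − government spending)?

Pre-subsidy: 160.6 - 0.6p = -536 + 7.5p gives p* = 86, q* = 109.
With the rebate, buyers effectively pay pb = ps − 27, where ps is the price sellers receive.
Demand in terms of ps becomes qd = 160.6 − 0.6(ps − 27) = 176.8 - 0.6ps. Setting this equal to supply: 176.8 - 0.6ps = -536 + 7.5ps, so ps = 88.
Buyers pay pb = 88 − 27 = 61; q' = -536 + 7.5·88 = 124.
ΔCS = ½(109 + 124)(86 − 61) = 2912.5; ΔPS = ½(109 + 124)(88 − 86) = 233.
Government spending = 27 × 124 = 3348.
Net change = 2912.5 + 233 − 3348 = -202.5. The loss equals the DWL triangle ½·27·15.

Net change in total surplus = -€202.5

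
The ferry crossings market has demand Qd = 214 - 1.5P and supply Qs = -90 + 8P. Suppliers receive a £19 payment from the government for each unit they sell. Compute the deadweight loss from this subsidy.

Pre-subsidy: 214 - 1.5P = -90 + 8P gives P* = 32, Q* = 166.
With the subsidy, sellers receive Ps = Pb + 19 for each unit, where Pb is the price buyers pay.
Supply in terms of Pb becomes Qs = -90 + 8(Pb + 19) = 62 + 8Pb. Setting this equal to demand: 214 - 1.5Pb = 62 + 8Pb, so Pb = 16.
Sellers receive Ps = 16 + 19 = 35; Q' = 214 − 1.5·16 = 190.
The subsidy expands output by 190 − 166 = 24 past the efficient level; on those units the gap between marginal cost and willingness to pay runs from 0 up to 19.
DWL = ½ × 19 × 24 = 228.

Deadweight loss = £228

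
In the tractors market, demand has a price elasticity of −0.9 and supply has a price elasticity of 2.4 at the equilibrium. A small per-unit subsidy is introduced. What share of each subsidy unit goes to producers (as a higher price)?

For a small subsidy around the equilibrium, the benefit split depends on the relative slopes, which at a point are proportional to the elasticities.
Buyer share = εs/(εs + |εd|) = 2.4/(2.4 + 0.9) = 8/11; seller share = |εd|/(εs + |εd|) = 3/11.
So producers capture 3/11 of the subsidy.

Producer share = 3/11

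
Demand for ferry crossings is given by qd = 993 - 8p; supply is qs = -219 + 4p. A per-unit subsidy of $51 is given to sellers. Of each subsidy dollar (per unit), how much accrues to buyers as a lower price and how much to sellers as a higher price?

Buyers gain $17 per unit; sellers gain $34 per unit

Pre-subsidy: 993 - 8p = -219 + 4p gives p* = 101, q* = 185.
With the subsidy, sellers receive ps = pb + 51 for each unit, where pb is the price buyers pay.
Supply in terms of pb becomes qs = -219 + 4(pb + 51) = -15 + 4pb. Setting this equal to demand: 993 - 8pb = -15 + 4pb, so pb = 84.
Sellers receive ps = 84 + 51 = 135; q' = 993 − 8·84 = 321.
Buyers' price falls by p* − pb = 101 − 84 = 17; sellers' price rises by ps − p* = 135 − 101 = 34.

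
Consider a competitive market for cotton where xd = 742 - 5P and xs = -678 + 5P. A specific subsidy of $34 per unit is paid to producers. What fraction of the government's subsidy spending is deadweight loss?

Pre-subsidy: 742 - 5P = -678 + 5P gives P* = 142, x* = 32.
With the subsidy, sellers receive Ps = Pb + 34 for each unit, where Pb is the price buyers pay.
Supply in terms of Pb becomes xs = -678 + 5(Pb + 34) = -508 + 5Pb. Setting this equal to demand: 742 - 5Pb = -508 + 5Pb, so Pb = 125.
Sellers receive Ps = 125 + 34 = 159; x' = 742 − 5·125 = 117.
ΔCS = ½(32 + 117)(142 − 125) = 1266.5; ΔPS = ½(32 + 117)(159 − 142) = 1266.5.
Government spending = 34 × 117 = 3978.
DWL = ½ × 34 × (117 − 32) = 1445; fraction = 1445 / 3978 = 85/234.

DWL / government spending = 85/234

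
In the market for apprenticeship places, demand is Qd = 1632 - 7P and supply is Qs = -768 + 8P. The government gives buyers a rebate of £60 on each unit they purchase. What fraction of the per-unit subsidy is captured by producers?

Producer share = 7/15

Pre-subsidy: 1632 - 7P = -768 + 8P gives P* = 160, Q* = 512.
With the rebate, buyers effectively pay Pb = Ps − 60, where Ps is the price sellers receive.
Demand in terms of Ps becomes Qd = 1632 − 7(Ps − 60) = 2052 - 7Ps. Setting this equal to supply: 2052 - 7Ps = -768 + 8Ps, so Ps = 188.
Buyers pay Pb = 188 − 60 = 128; Q' = -768 + 8·188 = 736.
Buyers' price falls by P* − Pb = 160 − 128 = 32; sellers' price rises by Ps − P* = 188 − 160 = 28.
So producers capture 28/60 = 7/15 of each unit of subsidy.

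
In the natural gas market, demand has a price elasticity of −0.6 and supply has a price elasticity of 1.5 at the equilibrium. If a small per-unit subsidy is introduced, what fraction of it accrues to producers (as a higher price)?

For a small subsidy around the equilibrium, the benefit split depends on the relative slopes, which at a point are proportional to the elasticities.
Buyer share = εs/(εs + |εd|) = 1.5/(1.5 + 0.6) = 5/7; seller share = |εd|/(εs + |εd|) = 2/7.
So producers capture 2/7 of the subsidy.

Producer share = 2/7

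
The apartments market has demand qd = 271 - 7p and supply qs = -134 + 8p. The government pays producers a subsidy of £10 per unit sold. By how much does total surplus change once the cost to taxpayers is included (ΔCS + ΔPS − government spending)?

Pre-subsidy: 271 - 7p = -134 + 8p gives p* = 27, q* = 82.
With the subsidy, sellers receive ps = pb + 10 for each unit, where pb is the price buyers pay.
Supply in terms of pb becomes qs = -134 + 8(pb + 10) = -54 + 8pb. Setting this equal to demand: 271 - 7pb = -54 + 8pb, so pb = 65/3.
Sellers receive ps = 65/3 + 10 = 95/3; q' = 271 − 7·(65/3) = 358/3.
ΔCS = ½(82 + 358/3)(27 − 65/3) = 4832/9; ΔPS = ½(82 + 358/3)(95/3 − 27) = 4228/9.
Government spending = 10 × 358/3 = 3580/3.
Net change = 4832/9 + 4228/9 − 3580/3 = -560/3. The loss equals the DWL triangle ½·10·112/3.

Net change in total surplus = -560/3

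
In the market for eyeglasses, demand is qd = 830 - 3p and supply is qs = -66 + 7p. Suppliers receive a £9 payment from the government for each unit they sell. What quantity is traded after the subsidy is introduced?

q' = 580.1

Pre-subsidy: 830 - 3p = -66 + 7p gives p* = 89.6, q* = 561.2.
With the subsidy, sellers receive ps = pb + 9 for each unit, where pb is the price buyers pay.
Supply in terms of pb becomes qs = -66 + 7(pb + 9) = -3 + 7pb. Setting this equal to demand: 830 - 3pb = -3 + 7pb, so pb = 83.3.
Sellers receive ps = 83.3 + 9 = 92.3; q' = 830 − 3·83.3 = 580.1.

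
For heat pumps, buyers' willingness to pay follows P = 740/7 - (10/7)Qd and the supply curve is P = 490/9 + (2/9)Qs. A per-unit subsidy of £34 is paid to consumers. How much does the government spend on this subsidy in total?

Government cost = 22831/13

Pre-subsidy: 740/7 - (10/7)Q = 490/9 + (2/9)Q gives Q* = 1615/52 and P* = 1595/26.
With the rebate, buyers effectively pay Pb = Ps − 34, where Ps is the price sellers receive.
On the curves, Pb = 740/7 - (10/7)Q and Ps = 490/9 + (2/9)Q; the wedge Ps − Pb = 34 gives 490/9 + (2/9)Q − (740/7 - (10/7)Q) = 34, so Q' = 1343/26.
Then Pb = 740/7 − (10/7)·(1343/26) = 415/13 and Ps = 490/9 + (2/9)·(1343/26) = 857/13.
Government outlay = subsidy × quantity = 34 × 1343/26 = 22831/13.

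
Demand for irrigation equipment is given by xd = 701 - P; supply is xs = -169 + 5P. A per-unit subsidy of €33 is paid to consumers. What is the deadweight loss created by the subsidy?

Deadweight loss = €453.75

Pre-subsidy: 701 - P = -169 + 5P gives P* = 145, x* = 556.
With the rebate, buyers effectively pay Pb = Ps − 33, where Ps is the price sellers receive.
Demand in terms of Ps becomes xd = 701 − 1(Ps − 33) = 734 - Ps. Setting this equal to supply: 734 - Ps = -169 + 5Ps, so Ps = 150.5.
Buyers pay Pb = 150.5 − 33 = 117.5; x' = -169 + 5·150.5 = 583.5.
The subsidy expands output by 583.5 − 556 = 27.5 past the efficient level; on those units the gap between marginal cost and willingness to pay runs from 0 up to 33.
DWL = ½ × 33 × 27.5 = 453.75.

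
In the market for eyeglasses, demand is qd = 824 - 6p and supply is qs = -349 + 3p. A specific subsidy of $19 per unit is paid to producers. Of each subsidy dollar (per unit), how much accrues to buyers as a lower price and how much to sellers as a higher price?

Buyers gain 19/3 per unit; sellers gain 38/3 per unit

Pre-subsidy: 824 - 6p = -349 + 3p gives p* = 391/3, q* = 42.
With the subsidy, sellers receive ps = pb + 19 for each unit, where pb is the price buyers pay.
Supply in terms of pb becomes qs = -349 + 3(pb + 19) = -292 + 3pb. Setting this equal to demand: 824 - 6pb = -292 + 3pb, so pb = 124.
Sellers receive ps = 124 + 19 = 143; q' = 824 − 6·124 = 80.
Buyers' price falls by p* − pb = 391/3 − 124 = 19/3; sellers' price rises by ps − p* = 143 − 391/3 = 38/3.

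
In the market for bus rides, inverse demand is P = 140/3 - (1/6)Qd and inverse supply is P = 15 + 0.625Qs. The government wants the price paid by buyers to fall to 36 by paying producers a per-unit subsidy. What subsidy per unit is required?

At a buyer price of 36, quantity demanded is 280 − 6·36 = 64.
Sellers supply 64 only when they receive Ps = 15 + 0.625·64 = 55.
s = Ps − Pb = 55 − 36 = 19.

Required subsidy s = 19 per unit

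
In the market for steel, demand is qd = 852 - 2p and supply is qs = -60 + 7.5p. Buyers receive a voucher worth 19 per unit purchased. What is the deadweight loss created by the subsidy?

Pre-subsidy: 852 - 2p = -60 + 7.5p gives p* = 96, q* = 660.
With the rebate, buyers effectively pay pb = ps − 19, where ps is the price sellers receive.
Demand in terms of ps becomes qd = 852 − 2(ps − 19) = 890 - 2ps. Setting this equal to supply: 890 - 2ps = -60 + 7.5ps, so ps = 100.
Buyers pay pb = 100 − 19 = 81; q' = -60 + 7.5·100 = 690.
The subsidy expands output by 690 − 660 = 30 past the efficient level; on those units the gap between marginal cost and willingness to pay runs from 0 up to 19.
DWL = ½ × 19 × 30 = 285.

Deadweight loss = 285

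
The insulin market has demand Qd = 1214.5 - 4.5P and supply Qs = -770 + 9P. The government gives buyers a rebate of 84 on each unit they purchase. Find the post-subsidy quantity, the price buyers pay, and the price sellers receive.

Q' = 805; buyers pay 91; sellers receive 175

Pre-subsidy: 1214.5 - 4.5P = -770 + 9P gives P* = 147, Q* = 553.
With the rebate, buyers effectively pay Pb = Ps − 84, where Ps is the price sellers receive.
Demand in terms of Ps becomes Qd = 1214.5 − 4.5(Ps − 84) = 1592.5 - 4.5Ps. Setting this equal to supply: 1592.5 - 4.5Ps = -770 + 9Ps, so Ps = 175.
Buyers pay Pb = 175 − 84 = 91; Q' = -770 + 9·175 = 805.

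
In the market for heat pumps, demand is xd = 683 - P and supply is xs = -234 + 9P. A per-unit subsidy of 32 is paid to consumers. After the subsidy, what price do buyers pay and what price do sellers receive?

Pre-subsidy: 683 - P = -234 + 9P gives P* = 91.7, x* = 591.3.
With the rebate, buyers effectively pay Pb = Ps − 32, where Ps is the price sellers receive.
Demand in terms of Ps becomes xd = 683 − 1(Ps − 32) = 715 - Ps. Setting this equal to supply: 715 - Ps = -234 + 9Ps, so Ps = 94.9.
Buyers pay Pb = 94.9 − 32 = 62.9; x' = -234 + 9·94.9 = 620.1.

Buyers pay 62.9; sellers receive 94.9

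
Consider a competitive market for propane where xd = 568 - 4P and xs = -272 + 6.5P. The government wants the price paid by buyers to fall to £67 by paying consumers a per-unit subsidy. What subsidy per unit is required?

At a buyer price of 67, quantity demanded is 568 − 4·67 = 300.
Sellers supply 300 only when they receive Ps with -272 + 6.5·Ps = 300, i.e. Ps = 88.
s = Ps − Pb = 88 − 67 = 21.

Required subsidy s = £21 per unit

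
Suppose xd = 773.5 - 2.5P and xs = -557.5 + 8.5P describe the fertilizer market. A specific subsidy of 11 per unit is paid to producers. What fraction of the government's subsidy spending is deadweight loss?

Pre-subsidy: 773.5 - 2.5P = -557.5 + 8.5P gives P* = 121, x* = 471.
With the subsidy, sellers receive Ps = Pb + 11 for each unit, where Pb is the price buyers pay.
Supply in terms of Pb becomes xs = -557.5 + 8.5(Pb + 11) = -464 + 8.5Pb. Setting this equal to demand: 773.5 - 2.5Pb = -464 + 8.5Pb, so Pb = 112.5.
Sellers receive Ps = 112.5 + 11 = 123.5; x' = 773.5 − 2.5·112.5 = 492.25.
ΔCS = ½(471 + 492.25)(121 − 112.5) = 4093.8125; ΔPS = ½(471 + 492.25)(123.5 − 121) = 1204.0625.
Government spending = 11 × 492.25 = 5414.75.
DWL = ½ × 11 × (492.25 − 471) = 116.875; fraction = 116.875 / 5414.75 = 85/3938.

DWL / government spending = 85/3938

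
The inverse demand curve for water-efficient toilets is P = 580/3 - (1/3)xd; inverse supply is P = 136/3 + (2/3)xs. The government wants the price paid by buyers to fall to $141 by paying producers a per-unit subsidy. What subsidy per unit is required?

At a buyer price of 141, quantity demanded is 580 − 3·141 = 157.
Sellers supply 157 only when they receive Ps = 136/3 + (2/3)·157 = 150.
s = Ps − Pb = 150 − 141 = 9.

Required subsidy s = $9 per unit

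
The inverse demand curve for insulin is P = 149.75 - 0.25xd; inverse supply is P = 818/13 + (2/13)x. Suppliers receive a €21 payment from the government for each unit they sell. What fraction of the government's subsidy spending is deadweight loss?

Pre-subsidy: 149.75 - 0.25x = 818/13 + (2/13)x gives x* = 215 and P* = 96.
With the subsidy, sellers receive Ps = Pb + 21 for each unit, where Pb is the price buyers pay.
On the curves, Pb = 149.75 - 0.25x and Ps = 818/13 + (2/13)x; the wedge Ps − Pb = 21 gives 818/13 + (2/13)x − (149.75 - 0.25x) = 21, so x' = 267.
Then Pb = 149.75 − 0.25·267 = 83 and Ps = 818/13 + (2/13)·267 = 104.
ΔCS = ½(215 + 267)(96 − 83) = 3133; ΔPS = ½(215 + 267)(104 − 96) = 1928.
Government spending = 21 × 267 = 5607.
DWL = ½ × 21 × (267 − 215) = 546; fraction = 546 / 5607 = 26/267.

DWL / government spending = 26/267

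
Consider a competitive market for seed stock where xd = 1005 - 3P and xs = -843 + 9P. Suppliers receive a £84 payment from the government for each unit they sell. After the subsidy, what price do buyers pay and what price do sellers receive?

Pre-subsidy: 1005 - 3P = -843 + 9P gives P* = 154, x* = 543.
With the subsidy, sellers receive Ps = Pb + 84 for each unit, where Pb is the price buyers pay.
Supply in terms of Pb becomes xs = -843 + 9(Pb + 84) = -87 + 9Pb. Setting this equal to demand: 1005 - 3Pb = -87 + 9Pb, so Pb = 91.
Sellers receive Ps = 91 + 84 = 175; x' = 1005 − 3·91 = 732.

Buyers pay £91; sellers receive £175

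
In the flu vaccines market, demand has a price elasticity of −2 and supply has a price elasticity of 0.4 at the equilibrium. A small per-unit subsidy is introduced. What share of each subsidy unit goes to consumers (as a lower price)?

Consumer share = 1/6

For a small subsidy around the equilibrium, the benefit split depends on the relative slopes, which at a point are proportional to the elasticities.
Buyer share = εs/(εs + |εd|) = 0.4/(0.4 + 2) = 1/6; seller share = |εd|/(εs + |εd|) = 5/6.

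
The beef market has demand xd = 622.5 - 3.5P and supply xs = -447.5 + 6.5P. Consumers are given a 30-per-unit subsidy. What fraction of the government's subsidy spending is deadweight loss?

DWL / government spending = 273/2530

Pre-subsidy: 622.5 - 3.5P = -447.5 + 6.5P gives P* = 107, x* = 248.
With the rebate, buyers effectively pay Pb = Ps − 30, where Ps is the price sellers receive.
Demand in terms of Ps becomes xd = 622.5 − 3.5(Ps − 30) = 727.5 - 3.5Ps. Setting this equal to supply: 727.5 - 3.5Ps = -447.5 + 6.5Ps, so Ps = 117.5.
Buyers pay Pb = 117.5 − 30 = 87.5; x' = -447.5 + 6.5·117.5 = 316.25.
ΔCS = ½(248 + 316.25)(107 − 87.5) = 5501.4375; ΔPS = ½(248 + 316.25)(117.5 − 107) = 2962.3125.
Government spending = 30 × 316.25 = 9487.5.
DWL = ½ × 30 × (316.25 − 248) = 1023.75; fraction = 1023.75 / 9487.5 = 273/2530.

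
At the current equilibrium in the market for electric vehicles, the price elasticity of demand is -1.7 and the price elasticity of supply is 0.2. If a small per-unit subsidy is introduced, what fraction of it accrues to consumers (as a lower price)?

Consumer share = 2/19

For a small subsidy around the equilibrium, the benefit split depends on the relative slopes, which at a point are proportional to the elasticities.
Buyer share = εs/(εs + |εd|) = 0.2/(0.2 + 1.7) = 2/19; seller share = |εd|/(εs + |εd|) = 17/19.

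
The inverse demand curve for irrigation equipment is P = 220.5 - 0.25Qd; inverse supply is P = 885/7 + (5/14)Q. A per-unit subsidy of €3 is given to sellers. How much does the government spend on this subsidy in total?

Pre-subsidy: 220.5 - 0.25Q = 885/7 + (5/14)Q gives Q* = 2634/17 and P* = 3090/17.
With the subsidy, sellers receive Ps = Pb + 3 for each unit, where Pb is the price buyers pay.
On the curves, Pb = 220.5 - 0.25Q and Ps = 885/7 + (5/14)Q; the wedge Ps − Pb = 3 gives 885/7 + (5/14)Q − (220.5 - 0.25Q) = 3, so Q' = 2718/17.
Then Pb = 220.5 − 0.25·(2718/17) = 3069/17 and Ps = 885/7 + (5/14)·(2718/17) = 3120/17.
Government outlay = subsidy × quantity = 3 × 2718/17 = 8154/17.

Government cost = 8154/17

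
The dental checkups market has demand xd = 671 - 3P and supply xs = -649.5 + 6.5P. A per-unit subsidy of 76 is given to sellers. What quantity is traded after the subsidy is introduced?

x' = 410

Pre-subsidy: 671 - 3P = -649.5 + 6.5P gives P* = 139, x* = 254.
With the subsidy, sellers receive Ps = Pb + 76 for each unit, where Pb is the price buyers pay.
Supply in terms of Pb becomes xs = -649.5 + 6.5(Pb + 76) = -155.5 + 6.5Pb. Setting this equal to demand: 671 - 3Pb = -155.5 + 6.5Pb, so Pb = 87.
Sellers receive Ps = 87 + 76 = 163; x' = 671 − 3·87 = 410.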